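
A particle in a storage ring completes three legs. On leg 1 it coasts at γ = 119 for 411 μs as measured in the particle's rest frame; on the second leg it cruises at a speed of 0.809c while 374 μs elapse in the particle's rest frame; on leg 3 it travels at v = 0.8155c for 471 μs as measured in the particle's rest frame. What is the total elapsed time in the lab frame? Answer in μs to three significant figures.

Δt = 5.04×10⁴ μs

Leg 1: γ = 119; Δt_1 = 119.0 × 411 = 4.891×10⁴ μs.
Leg 2: γ = 1/√(1 − 0.809²) = 1/√0.3455 = 1.701; Δt_2 = 1.701 × 374 = 636.3 μs.
Leg 3: γ = 1/√(1 − 0.8155²) = 1/√0.3350 = 1.728; Δt_3 = 1.728 × 471 = 813.8 μs.
Total: 4.891×10⁴ + 636.3 + 813.8 μs.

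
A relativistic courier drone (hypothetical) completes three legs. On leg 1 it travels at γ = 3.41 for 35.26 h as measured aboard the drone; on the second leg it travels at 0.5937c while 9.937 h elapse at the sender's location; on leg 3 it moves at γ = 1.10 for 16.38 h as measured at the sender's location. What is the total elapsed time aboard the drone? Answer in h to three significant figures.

τ = 58.1 h

Leg 1: 35.26 h is already measured aboard the drone.
Leg 2: γ = 1/√(1 − 0.5937²) = 1/√0.6475 = 1.243; τ_2 = 9.937/1.243 = 7.996 h.
Leg 3: γ = 1.10; τ_3 = 16.38/1.100 = 14.89 h.
Total: 35.26 + 7.996 + 14.89 h.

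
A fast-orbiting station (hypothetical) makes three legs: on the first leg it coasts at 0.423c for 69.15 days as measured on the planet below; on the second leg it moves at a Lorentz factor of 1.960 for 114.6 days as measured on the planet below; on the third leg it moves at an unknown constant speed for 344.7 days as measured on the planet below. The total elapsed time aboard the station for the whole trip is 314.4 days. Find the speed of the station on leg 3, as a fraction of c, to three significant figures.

Leg 1: γ = 1/√(1 − 0.423²) = 1/√0.8211 = 1.104; τ_1 = 69.15/1.104 = 62.66 days.
Leg 2: γ = 1.960; τ_2 = 114.6/1.960 = 58.47 days.
Leg 3: speed unknown; τ_3 = 344.7/γ_3.
Total proper time: 62.66 + 58.47 + τ_3 = 314.4, so τ_3 = 314.4 − 121.1 = 193.3 days.
γ_3 = 344.7/193.3 = 1.783; β = √(1 − 1/γ²) = √0.6856.

β = 0.828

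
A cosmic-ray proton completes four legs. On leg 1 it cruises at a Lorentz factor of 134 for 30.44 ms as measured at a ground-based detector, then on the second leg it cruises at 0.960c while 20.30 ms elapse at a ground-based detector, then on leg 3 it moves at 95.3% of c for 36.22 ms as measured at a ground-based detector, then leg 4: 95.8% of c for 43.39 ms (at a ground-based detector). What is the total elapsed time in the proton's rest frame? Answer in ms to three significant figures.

τ = 29.3 ms

Leg 1: γ = 134; τ_1 = 30.44/134.0 = 0.2272 ms.
Leg 2: γ = 1/√(1 − 0.960²) = 25/7 ≈ 3.571; τ_2 = 20.30/3.571 = 5.684 ms.
Leg 3: β = 0.953; γ = 1/√(1 − 0.953²) = 1/√0.09179 = 3.301; τ_3 = 36.22/3.301 = 10.97 ms.
Leg 4: β = 0.958; γ = 1/√(1 − 0.958²) = 1/√0.08224 = 3.487; τ_4 = 43.39/3.487 = 12.44 ms.
Total: 0.2272 + 5.684 + 10.97 + 12.44 ms.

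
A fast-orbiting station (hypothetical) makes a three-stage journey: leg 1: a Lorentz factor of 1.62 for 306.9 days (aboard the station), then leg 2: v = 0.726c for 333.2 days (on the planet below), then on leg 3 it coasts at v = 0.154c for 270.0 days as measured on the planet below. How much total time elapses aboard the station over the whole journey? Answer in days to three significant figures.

τ = 803 days

Leg 1: 306.9 days is already measured aboard the station.
Leg 2: γ = 1/√(1 − 0.726²) = 1/√0.4729 = 1.454; τ_2 = 333.2/1.454 = 229.1 days.
Leg 3: γ = 1/√(1 − 0.154²) = 1/√0.9763 = 1.012; τ_3 = 270.0/1.012 = 266.8 days.
Total: 306.9 + 229.1 + 266.8 days.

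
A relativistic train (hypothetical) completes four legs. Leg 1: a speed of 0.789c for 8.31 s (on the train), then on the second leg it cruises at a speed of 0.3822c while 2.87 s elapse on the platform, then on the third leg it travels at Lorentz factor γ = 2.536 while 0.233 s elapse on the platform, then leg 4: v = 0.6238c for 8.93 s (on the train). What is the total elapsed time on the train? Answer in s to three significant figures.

Leg 1: 8.31 s is already measured on the train.
Leg 2: γ = 1/√(1 − 0.3822²) = 1/√0.8539 = 1.082; τ_2 = 2.87/1.082 = 2.652 s.
Leg 3: γ = 2.536; τ_3 = 0.233/2.536 = 0.09188 s.
Leg 4: 8.93 s is already measured on the train.
Total: 8.310 + 2.652 + 0.09188 + 8.930 s.

τ = 20.0 s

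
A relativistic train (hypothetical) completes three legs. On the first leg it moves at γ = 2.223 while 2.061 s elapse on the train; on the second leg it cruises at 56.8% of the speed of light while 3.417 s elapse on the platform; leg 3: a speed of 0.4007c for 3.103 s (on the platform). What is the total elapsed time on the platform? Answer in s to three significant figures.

Δt = 11.1 s

Leg 1: γ = 2.223; Δt_1 = 2.223 × 2.061 = 4.582 s.
Leg 2: 3.417 s is already measured on the platform.
Leg 3: 3.103 s is already measured on the platform.
Total: 4.582 + 3.417 + 3.103 s.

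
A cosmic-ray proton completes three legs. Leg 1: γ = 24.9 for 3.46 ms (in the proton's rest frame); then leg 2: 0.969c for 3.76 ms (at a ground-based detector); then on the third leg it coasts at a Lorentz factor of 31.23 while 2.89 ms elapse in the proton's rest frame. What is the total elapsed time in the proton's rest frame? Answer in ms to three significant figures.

Leg 1: 3.46 ms is already measured in the proton's rest frame.
Leg 2: γ = 1/√(1 − 0.969²) = 1/√0.06104 = 4.048; τ_2 = 3.76/4.048 = 0.9289 ms.
Leg 3: 2.89 ms is already measured in the proton's rest frame.
Total: 3.460 + 0.9289 + 2.890 ms.

τ = 7.28 ms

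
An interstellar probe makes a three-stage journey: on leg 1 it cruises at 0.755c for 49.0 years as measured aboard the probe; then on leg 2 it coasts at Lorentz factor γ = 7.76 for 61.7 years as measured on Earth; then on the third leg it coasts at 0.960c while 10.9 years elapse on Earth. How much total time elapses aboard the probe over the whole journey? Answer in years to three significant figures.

τ = 60.0 years

Leg 1: 49.0 years is already measured aboard the probe.
Leg 2: γ = 7.76; τ_2 = 61.7/7.760 = 7.951 years.
Leg 3: γ = 1/√(1 − 0.960²) = 25/7 ≈ 3.571; τ_3 = 10.9/3.571 = 3.052 years.
Total: 49.00 + 7.951 + 3.052 years.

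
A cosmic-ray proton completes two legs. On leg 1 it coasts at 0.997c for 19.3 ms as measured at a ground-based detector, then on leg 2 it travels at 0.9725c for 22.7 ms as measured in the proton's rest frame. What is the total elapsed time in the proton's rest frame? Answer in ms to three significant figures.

τ = 24.2 ms

Leg 1: γ = 1/√(1 − 0.997²) = 1/√0.005991 = 12.92; τ_1 = 19.3/12.92 = 1.494 ms.
Leg 2: 22.7 ms is already measured in the proton's rest frame.
Total: 1.494 + 22.70 ms.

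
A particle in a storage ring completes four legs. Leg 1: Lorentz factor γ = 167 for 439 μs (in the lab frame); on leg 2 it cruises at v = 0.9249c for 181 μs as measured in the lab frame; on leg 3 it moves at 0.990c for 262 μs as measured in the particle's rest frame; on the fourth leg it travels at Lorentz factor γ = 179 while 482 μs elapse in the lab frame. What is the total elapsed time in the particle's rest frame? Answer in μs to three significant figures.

τ = 336 μs

Leg 1: γ = 167; τ_1 = 439/167.0 = 2.629 μs.
Leg 2: γ = 1/√(1 − 0.9249²) = 1/√0.1446 = 2.630; τ_2 = 181/2.630 = 68.82 μs.
Leg 3: 262 μs is already measured in the particle's rest frame.
Leg 4: γ = 179; τ_4 = 482/179.0 = 2.693 μs.
Total: 2.629 + 68.82 + 262.0 + 2.693 μs.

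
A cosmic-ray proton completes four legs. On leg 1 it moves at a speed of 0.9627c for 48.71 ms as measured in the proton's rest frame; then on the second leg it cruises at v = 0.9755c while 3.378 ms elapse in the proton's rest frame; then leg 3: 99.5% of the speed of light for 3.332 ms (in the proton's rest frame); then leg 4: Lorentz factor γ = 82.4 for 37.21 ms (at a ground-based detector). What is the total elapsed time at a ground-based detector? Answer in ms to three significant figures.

Δt = 266 ms

Leg 1: γ = 1/√(1 − 0.9627²) = 1/√0.07321 = 3.696; Δt_1 = 3.696 × 48.71 = 180.0 ms.
Leg 2: γ = 1/√(1 − 0.9755²) = 1/√0.04840 = 4.545; Δt_2 = 4.545 × 3.378 = 15.35 ms.
Leg 3: β = 0.995; γ = 1/√(1 − 0.995²) = 1/√0.009975 = 10.01; Δt_3 = 10.01 × 3.332 = 33.36 ms.
Leg 4: 37.21 ms is already measured at a ground-based detector.
Total: 180.0 + 15.35 + 33.36 + 37.21 ms.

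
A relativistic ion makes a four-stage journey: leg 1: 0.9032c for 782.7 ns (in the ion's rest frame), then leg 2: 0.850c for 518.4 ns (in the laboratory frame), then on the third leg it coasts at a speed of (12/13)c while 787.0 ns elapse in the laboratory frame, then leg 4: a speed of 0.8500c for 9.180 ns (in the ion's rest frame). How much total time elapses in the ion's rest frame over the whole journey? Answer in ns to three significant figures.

τ = 1370 ns

Leg 1: 782.7 ns is already measured in the ion's rest frame.
Leg 2: γ = 1/√(1 − 0.850²) = 1/√0.2775 = 1.898; τ_2 = 518.4/1.898 = 273.1 ns.
Leg 3: γ = 1/√(1 − (12/13)²) = 13/5 = 2.600; τ_3 = 787.0/2.600 = 302.7 ns.
Leg 4: 9.180 ns is already measured in the ion's rest frame.
Total: 782.7 + 273.1 + 302.7 + 9.180 ns.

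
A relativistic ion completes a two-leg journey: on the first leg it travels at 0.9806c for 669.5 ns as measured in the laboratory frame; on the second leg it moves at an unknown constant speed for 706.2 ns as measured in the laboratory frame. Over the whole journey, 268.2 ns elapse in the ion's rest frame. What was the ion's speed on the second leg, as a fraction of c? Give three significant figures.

Leg 1: γ = 1/√(1 − 0.9806²) = 1/√0.03842 = 5.102; τ_1 = 669.5/5.102 = 131.2 ns.
Leg 2: speed unknown; τ_2 = 706.2/γ_2.
Total proper time: 131.2 + τ_2 = 268.2, so τ_2 = 268.2 − 131.2 = 137.0 ns.
γ_2 = 706.2/137.0 = 5.156; β = √(1 − 1/γ²) = √0.9624.

β = 0.981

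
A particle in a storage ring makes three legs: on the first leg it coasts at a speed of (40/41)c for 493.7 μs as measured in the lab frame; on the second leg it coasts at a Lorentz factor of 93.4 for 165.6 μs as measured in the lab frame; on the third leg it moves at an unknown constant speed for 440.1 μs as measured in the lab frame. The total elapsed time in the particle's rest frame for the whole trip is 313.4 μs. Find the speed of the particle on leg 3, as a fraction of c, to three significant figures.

Leg 1: γ = 1/√(1 − (40/41)²) = 41/9 ≈ 4.556; τ_1 = 493.7/4.556 = 108.4 μs.
Leg 2: γ = 93.4; τ_2 = 165.6/93.40 = 1.773 μs.
Leg 3: speed unknown; τ_3 = 440.1/γ_3.
Total proper time: 108.4 + 1.773 + τ_3 = 313.4, so τ_3 = 313.4 − 110.1 = 203.3 μs.
γ_3 = 440.1/203.3 = 2.165; β = √(1 − 1/γ²) = √0.7867.

β = 0.887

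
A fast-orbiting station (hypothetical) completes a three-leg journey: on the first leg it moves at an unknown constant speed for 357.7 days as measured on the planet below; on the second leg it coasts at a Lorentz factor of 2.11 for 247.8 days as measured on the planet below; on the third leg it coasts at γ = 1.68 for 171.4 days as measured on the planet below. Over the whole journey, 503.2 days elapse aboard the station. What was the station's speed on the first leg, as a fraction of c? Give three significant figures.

β = 0.609

Leg 1: speed unknown; τ_1 = 357.7/γ_1.
Leg 2: γ = 2.11; τ_2 = 247.8/2.110 = 117.4 days.
Leg 3: γ = 1.68; τ_3 = 171.4/1.680 = 102.0 days.
Total proper time: τ_1 + 117.4 + 102.0 = 503.2, so τ_1 = 503.2 − 219.5 = 283.7 days.
γ_1 = 357.7/283.7 = 1.261; β = √(1 − 1/γ²) = √0.3708.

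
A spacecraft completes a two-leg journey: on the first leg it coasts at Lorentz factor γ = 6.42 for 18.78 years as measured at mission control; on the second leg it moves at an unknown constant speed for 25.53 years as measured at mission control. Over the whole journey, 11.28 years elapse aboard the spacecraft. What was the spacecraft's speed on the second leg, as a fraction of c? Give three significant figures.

β = 0.945

Leg 1: γ = 6.42; τ_1 = 18.78/6.420 = 2.925 years.
Leg 2: speed unknown; τ_2 = 25.53/γ_2.
Total proper time: 2.925 + τ_2 = 11.28, so τ_2 = 11.28 − 2.925 = 8.355 years.
γ_2 = 25.53/8.355 = 3.056; β = √(1 − 1/γ²) = √0.8929.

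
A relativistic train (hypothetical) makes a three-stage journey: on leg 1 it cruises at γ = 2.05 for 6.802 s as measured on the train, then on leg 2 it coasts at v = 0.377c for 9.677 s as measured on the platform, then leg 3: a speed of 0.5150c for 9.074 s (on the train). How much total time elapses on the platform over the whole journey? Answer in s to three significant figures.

Δt = 34.2 s

Leg 1: γ = 2.05; Δt_1 = 2.050 × 6.802 = 13.94 s.
Leg 2: 9.677 s is already measured on the platform.
Leg 3: γ = 1/√(1 − 0.5150²) = 1/√0.7348 = 1.167; Δt_3 = 1.167 × 9.074 = 10.59 s.
Total: 13.94 + 9.677 + 10.59 s.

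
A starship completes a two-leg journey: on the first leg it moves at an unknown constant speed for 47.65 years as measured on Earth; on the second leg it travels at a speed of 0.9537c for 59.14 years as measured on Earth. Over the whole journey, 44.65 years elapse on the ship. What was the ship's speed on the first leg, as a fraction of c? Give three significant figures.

β = 0.826

Leg 1: speed unknown; τ_1 = 47.65/γ_1.
Leg 2: γ = 1/√(1 − 0.9537²) = 1/√0.09046 = 3.325; τ_2 = 59.14/3.325 = 17.79 years.
Total proper time: τ_1 + 17.79 = 44.65, so τ_1 = 44.65 − 17.79 = 26.86 years.
γ_1 = 47.65/26.86 = 1.774; β = √(1 − 1/γ²) = √0.6822.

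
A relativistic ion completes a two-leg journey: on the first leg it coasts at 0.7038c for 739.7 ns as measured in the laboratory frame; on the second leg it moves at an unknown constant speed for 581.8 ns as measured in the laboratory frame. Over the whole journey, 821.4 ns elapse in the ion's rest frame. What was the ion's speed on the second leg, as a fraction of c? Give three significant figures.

Leg 1: γ = 1/√(1 − 0.7038²) = 1/√0.5047 = 1.408; τ_1 = 739.7/1.408 = 525.5 ns.
Leg 2: speed unknown; τ_2 = 581.8/γ_2.
Total proper time: 525.5 + τ_2 = 821.4, so τ_2 = 821.4 − 525.5 = 295.9 ns.
γ_2 = 581.8/295.9 = 1.966; β = √(1 − 1/γ²) = √0.7413.

β = 0.861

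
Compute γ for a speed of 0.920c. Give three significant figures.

γ = 1/√(1 − 0.920²) = 1/√0.1536 = 2.552

γ = 2.55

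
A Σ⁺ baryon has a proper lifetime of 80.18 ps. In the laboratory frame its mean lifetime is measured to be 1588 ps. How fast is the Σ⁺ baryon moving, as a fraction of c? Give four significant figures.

γ = Δt/τ₀ = 1588/80.18 = 19.81
β = √(1 − 1/γ²) = √(1 − 0.002549) = √0.9975

v = 0.9987c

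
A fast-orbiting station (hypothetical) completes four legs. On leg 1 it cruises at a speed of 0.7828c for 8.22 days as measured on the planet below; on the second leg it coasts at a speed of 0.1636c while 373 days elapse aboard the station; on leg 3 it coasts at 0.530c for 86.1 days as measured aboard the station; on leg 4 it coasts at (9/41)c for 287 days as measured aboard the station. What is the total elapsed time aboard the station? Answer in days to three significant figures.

τ = 751 days

Leg 1: γ = 1/√(1 − 0.7828²) = 1/√0.3872 = 1.607; τ_1 = 8.22/1.607 = 5.115 days.
Leg 2: 373 days is already measured aboard the station.
Leg 3: 86.1 days is already measured aboard the station.
Leg 4: 287 days is already measured aboard the station.
Total: 5.115 + 373.0 + 86.10 + 287.0 days.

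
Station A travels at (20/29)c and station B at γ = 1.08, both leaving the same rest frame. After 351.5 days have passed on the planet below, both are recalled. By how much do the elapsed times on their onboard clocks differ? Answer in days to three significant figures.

A: γ = 1/√(1 − (20/29)²) = 29/21 ≈ 1.381; τ_A = 351.5/1.381 = 254.5 days.
B: γ = 1.08; τ_B = 351.5/1.080 = 325.5 days.

|τ_A − τ_B| = 70.9 days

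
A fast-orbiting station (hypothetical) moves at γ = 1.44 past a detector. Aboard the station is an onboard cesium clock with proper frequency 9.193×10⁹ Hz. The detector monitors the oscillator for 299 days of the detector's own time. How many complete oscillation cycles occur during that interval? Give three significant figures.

N = 1.65×10¹⁷

γ = 1.44
During 299 days of lab time, the oscillator's proper time advances by τ = Δt/γ = 299/1.440 = 207.6 days = 1.794×10⁷ s.
N = f × τ = 9.193×10⁹ × 1.794×10⁷ = 1.649×10¹⁷.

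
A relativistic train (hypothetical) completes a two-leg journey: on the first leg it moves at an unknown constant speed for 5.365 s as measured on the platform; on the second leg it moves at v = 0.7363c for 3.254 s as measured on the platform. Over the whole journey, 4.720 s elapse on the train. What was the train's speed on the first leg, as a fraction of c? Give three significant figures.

β = 0.883

Leg 1: speed unknown; τ_1 = 5.365/γ_1.
Leg 2: γ = 1/√(1 − 0.7363²) = 1/√0.4579 = 1.478; τ_2 = 3.254/1.478 = 2.202 s.
Total proper time: τ_1 + 2.202 = 4.720, so τ_1 = 4.720 − 2.202 = 2.518 s.
γ_1 = 5.365/2.518 = 2.131; β = √(1 − 1/γ²) = √0.7797.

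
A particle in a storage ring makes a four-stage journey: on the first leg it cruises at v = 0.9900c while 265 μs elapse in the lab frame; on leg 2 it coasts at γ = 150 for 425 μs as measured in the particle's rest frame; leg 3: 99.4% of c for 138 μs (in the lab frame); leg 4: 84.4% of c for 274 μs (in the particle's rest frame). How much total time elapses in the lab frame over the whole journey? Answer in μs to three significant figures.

Leg 1: 265 μs is already measured in the lab frame.
Leg 2: γ = 150; Δt_2 = 150.0 × 425 = 6.375×10⁴ μs.
Leg 3: 138 μs is already measured in the lab frame.
Leg 4: β = 0.844; γ = 1/√(1 − 0.844²) = 1/√0.2877 = 1.864; Δt_4 = 1.864 × 274 = 510.9 μs.
Total: 265.0 + 6.375×10⁴ + 138.0 + 510.9 μs.

Δt = 6.47×10⁴ μs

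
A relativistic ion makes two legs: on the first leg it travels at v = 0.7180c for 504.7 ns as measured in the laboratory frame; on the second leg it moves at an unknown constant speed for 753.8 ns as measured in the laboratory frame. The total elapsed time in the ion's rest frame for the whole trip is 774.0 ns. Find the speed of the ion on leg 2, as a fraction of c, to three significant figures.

Leg 1: γ = 1/√(1 − 0.7180²) = 1/√0.4845 = 1.437; τ_1 = 504.7/1.437 = 351.3 ns.
Leg 2: speed unknown; τ_2 = 753.8/γ_2.
Total proper time: 351.3 + τ_2 = 774.0, so τ_2 = 774.0 − 351.3 = 422.7 ns.
γ_2 = 753.8/422.7 = 1.783; β = √(1 − 1/γ²) = √0.6855.

β = 0.828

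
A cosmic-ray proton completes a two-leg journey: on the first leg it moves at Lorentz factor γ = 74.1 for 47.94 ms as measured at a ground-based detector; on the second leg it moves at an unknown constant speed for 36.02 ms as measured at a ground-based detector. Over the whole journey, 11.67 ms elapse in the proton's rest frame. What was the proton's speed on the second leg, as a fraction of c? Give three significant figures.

Leg 1: γ = 74.1; τ_1 = 47.94/74.10 = 0.6470 ms.
Leg 2: speed unknown; τ_2 = 36.02/γ_2.
Total proper time: 0.6470 + τ_2 = 11.67, so τ_2 = 11.67 − 0.6470 = 11.02 ms.
γ_2 = 36.02/11.02 = 3.268; β = √(1 − 1/γ²) = √0.9063.

β = 0.952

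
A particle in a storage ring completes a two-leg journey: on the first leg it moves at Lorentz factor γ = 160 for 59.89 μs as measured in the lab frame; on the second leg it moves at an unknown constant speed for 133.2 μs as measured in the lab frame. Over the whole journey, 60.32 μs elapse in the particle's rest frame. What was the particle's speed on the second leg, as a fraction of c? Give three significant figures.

β = 0.893

Leg 1: γ = 160; τ_1 = 59.89/160.0 = 0.3743 μs.
Leg 2: speed unknown; τ_2 = 133.2/γ_2.
Total proper time: 0.3743 + τ_2 = 60.32, so τ_2 = 60.32 − 0.3743 = 59.95 μs.
γ_2 = 133.2/59.95 = 2.222; β = √(1 − 1/γ²) = √0.7975.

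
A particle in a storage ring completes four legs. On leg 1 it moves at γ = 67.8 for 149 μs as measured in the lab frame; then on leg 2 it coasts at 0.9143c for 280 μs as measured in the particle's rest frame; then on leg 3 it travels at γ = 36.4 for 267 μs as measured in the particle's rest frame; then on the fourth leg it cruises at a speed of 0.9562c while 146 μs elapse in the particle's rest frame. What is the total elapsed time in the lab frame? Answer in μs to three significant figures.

Leg 1: 149 μs is already measured in the lab frame.
Leg 2: γ = 1/√(1 − 0.9143²) = 1/√0.1641 = 2.469; Δt_2 = 2.469 × 280 = 691.3 μs.
Leg 3: γ = 36.4; Δt_3 = 36.40 × 267 = 9719 μs.
Leg 4: γ = 1/√(1 − 0.9562²) = 1/√0.08568 = 3.416; Δt_4 = 3.416 × 146 = 498.8 μs.
Total: 149.0 + 691.3 + 9719 + 498.8 μs.

Δt = 1.11×10⁴ μs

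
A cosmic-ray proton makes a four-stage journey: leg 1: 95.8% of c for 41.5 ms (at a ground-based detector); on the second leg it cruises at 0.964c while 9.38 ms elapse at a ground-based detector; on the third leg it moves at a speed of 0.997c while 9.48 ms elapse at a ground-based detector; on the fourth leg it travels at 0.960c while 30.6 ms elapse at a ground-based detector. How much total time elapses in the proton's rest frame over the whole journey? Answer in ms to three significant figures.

τ = 23.7 ms

Leg 1: β = 0.958; γ = 1/√(1 − 0.958²) = 1/√0.08224 = 3.487; τ_1 = 41.5/3.487 = 11.90 ms.
Leg 2: γ = 1/√(1 − 0.964²) = 1/√0.07070 = 3.761; τ_2 = 9.38/3.761 = 2.494 ms.
Leg 3: γ = 1/√(1 − 0.997²) = 1/√0.005991 = 12.92; τ_3 = 9.48/12.92 = 0.7338 ms.
Leg 4: γ = 1/√(1 − 0.960²) = 25/7 ≈ 3.571; τ_4 = 30.6/3.571 = 8.568 ms.
Total: 11.90 + 2.494 + 0.7338 + 8.568 ms.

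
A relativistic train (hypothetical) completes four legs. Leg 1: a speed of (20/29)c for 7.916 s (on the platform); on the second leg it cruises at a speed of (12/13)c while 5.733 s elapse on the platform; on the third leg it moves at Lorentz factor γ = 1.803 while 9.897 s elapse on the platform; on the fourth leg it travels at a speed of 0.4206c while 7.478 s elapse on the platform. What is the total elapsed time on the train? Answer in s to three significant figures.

Leg 1: γ = 1/√(1 − (20/29)²) = 29/21 ≈ 1.381; τ_1 = 7.916/1.381 = 5.732 s.
Leg 2: γ = 1/√(1 − (12/13)²) = 13/5 = 2.600; τ_2 = 5.733/2.600 = 2.205 s.
Leg 3: γ = 1.803; τ_3 = 9.897/1.803 = 5.489 s.
Leg 4: γ = 1/√(1 − 0.4206²) = 1/√0.8231 = 1.102; τ_4 = 7.478/1.102 = 6.784 s.
Total: 5.732 + 2.205 + 5.489 + 6.784 s.

τ = 20.2 s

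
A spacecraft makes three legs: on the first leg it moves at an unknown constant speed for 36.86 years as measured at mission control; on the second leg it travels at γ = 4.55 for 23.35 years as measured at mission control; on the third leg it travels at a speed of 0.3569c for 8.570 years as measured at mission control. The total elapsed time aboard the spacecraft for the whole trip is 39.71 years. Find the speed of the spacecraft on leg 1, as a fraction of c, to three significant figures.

β = 0.693

Leg 1: speed unknown; τ_1 = 36.86/γ_1.
Leg 2: γ = 4.55; τ_2 = 23.35/4.550 = 5.132 years.
Leg 3: γ = 1/√(1 − 0.3569²) = 1/√0.8726 = 1.071; τ_3 = 8.570/1.071 = 8.006 years.
Total proper time: τ_1 + 5.132 + 8.006 = 39.71, so τ_1 = 39.71 − 13.14 = 26.57 years.
γ_1 = 36.86/26.57 = 1.387; β = √(1 − 1/γ²) = √0.4803.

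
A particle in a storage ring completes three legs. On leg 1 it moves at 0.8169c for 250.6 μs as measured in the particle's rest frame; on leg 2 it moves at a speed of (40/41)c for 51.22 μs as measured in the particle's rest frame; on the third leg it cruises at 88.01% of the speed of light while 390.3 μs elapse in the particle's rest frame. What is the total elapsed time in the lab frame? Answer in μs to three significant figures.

Δt = 1490 μs

Leg 1: γ = 1/√(1 − 0.8169²) = 1/√0.3327 = 1.734; Δt_1 = 1.734 × 250.6 = 434.5 μs.
Leg 2: γ = 1/√(1 − (40/41)²) = 41/9 ≈ 4.556; Δt_2 = 4.556 × 51.22 = 233.3 μs.
Leg 3: β = 0.8801; γ = 1/√(1 − 0.8801²) = 1/√0.2254 = 2.106; Δt_3 = 2.106 × 390.3 = 822.1 μs.
Total: 434.5 + 233.3 + 822.1 μs.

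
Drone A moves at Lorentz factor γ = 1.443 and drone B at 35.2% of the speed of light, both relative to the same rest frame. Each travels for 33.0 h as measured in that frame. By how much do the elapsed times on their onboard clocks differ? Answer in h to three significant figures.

A: γ = 1.443; τ_A = 33.0/1.443 = 22.87 h.
B: β = 0.352; γ = 1/√(1 − 0.352²) = 1/√0.8761 = 1.068; τ_B = 33.0/1.068 = 30.89 h.

|τ_A − τ_B| = 8.02 h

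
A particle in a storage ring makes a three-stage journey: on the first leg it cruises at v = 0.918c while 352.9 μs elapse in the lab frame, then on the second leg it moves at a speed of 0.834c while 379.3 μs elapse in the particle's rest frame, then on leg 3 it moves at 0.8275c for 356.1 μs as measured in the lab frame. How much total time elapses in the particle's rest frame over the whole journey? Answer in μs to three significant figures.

Leg 1: γ = 1/√(1 − 0.918²) = 1/√0.1573 = 2.522; τ_1 = 352.9/2.522 = 140.0 μs.
Leg 2: 379.3 μs is already measured in the particle's rest frame.
Leg 3: γ = 1/√(1 − 0.8275²) = 1/√0.3152 = 1.781; τ_3 = 356.1/1.781 = 199.9 μs.
Total: 140.0 + 379.3 + 199.9 μs.

τ = 719 μs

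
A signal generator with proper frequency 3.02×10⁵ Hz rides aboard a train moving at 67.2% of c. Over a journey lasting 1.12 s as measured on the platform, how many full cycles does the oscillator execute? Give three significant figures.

N = 2.50×10⁵

β = 0.672; γ = 1/√(1 − 0.672²) = 1/√0.5484 = 1.350
The oscillator's own cycle count is N = f × τ where τ is the proper time on the train. τ = Δt/γ = 1.12/1.350 = 0.8294 s = 8.294×10⁻¹ s.
N = 3.02×10⁵ × 8.294×10⁻¹ = 2.505×10⁵.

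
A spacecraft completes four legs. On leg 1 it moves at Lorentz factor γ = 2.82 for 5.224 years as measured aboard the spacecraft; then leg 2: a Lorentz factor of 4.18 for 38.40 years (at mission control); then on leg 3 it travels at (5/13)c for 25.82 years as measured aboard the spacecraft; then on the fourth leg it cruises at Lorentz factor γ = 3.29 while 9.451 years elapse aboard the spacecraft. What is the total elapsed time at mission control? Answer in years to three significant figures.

Leg 1: γ = 2.82; Δt_1 = 2.820 × 5.224 = 14.73 years.
Leg 2: 38.40 years is already measured at mission control.
Leg 3: γ = 1/√(1 − (5/13)²) = 13/12 ≈ 1.083; Δt_3 = 1.083 × 25.82 = 27.97 years.
Leg 4: γ = 3.29; Δt_4 = 3.290 × 9.451 = 31.09 years.
Total: 14.73 + 38.40 + 27.97 + 31.09 years.

Δt = 112 years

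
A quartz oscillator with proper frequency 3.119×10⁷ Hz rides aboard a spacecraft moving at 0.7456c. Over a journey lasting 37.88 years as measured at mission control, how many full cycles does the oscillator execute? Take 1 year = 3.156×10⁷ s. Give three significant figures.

γ = 1/√(1 − 0.7456²) = 1/√0.4441 = 1.501
The oscillator's own cycle count is N = f × τ where τ is the proper time aboard the spacecraft. τ = Δt/γ = 37.88/1.501 = 25.24 years = 7.967×10⁸ s.
N = 3.119×10⁷ × 7.967×10⁸ = 2.485×10¹⁶.

N = 2.48×10¹⁶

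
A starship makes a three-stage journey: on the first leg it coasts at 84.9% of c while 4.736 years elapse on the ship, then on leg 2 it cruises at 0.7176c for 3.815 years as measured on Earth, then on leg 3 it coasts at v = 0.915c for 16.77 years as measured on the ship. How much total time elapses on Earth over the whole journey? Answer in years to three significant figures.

Δt = 54.3 years

Leg 1: β = 0.849; γ = 1/√(1 − 0.849²) = 1/√0.2792 = 1.893; Δt_1 = 1.893 × 4.736 = 8.963 years.
Leg 2: 3.815 years is already measured on Earth.
Leg 3: γ = 1/√(1 − 0.915²) = 1/√0.1628 = 2.479; Δt_3 = 2.479 × 16.77 = 41.57 years.
Total: 8.963 + 3.815 + 41.57 years.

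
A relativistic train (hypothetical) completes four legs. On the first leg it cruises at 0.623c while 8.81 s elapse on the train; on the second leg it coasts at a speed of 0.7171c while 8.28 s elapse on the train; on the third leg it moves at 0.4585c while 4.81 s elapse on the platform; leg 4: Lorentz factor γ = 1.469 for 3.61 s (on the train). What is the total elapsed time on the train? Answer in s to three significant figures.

Leg 1: 8.81 s is already measured on the train.
Leg 2: 8.28 s is already measured on the train.
Leg 3: γ = 1/√(1 − 0.4585²) = 1/√0.7898 = 1.125; τ_3 = 4.81/1.125 = 4.275 s.
Leg 4: 3.61 s is already measured on the train.
Total: 8.810 + 8.280 + 4.275 + 3.610 s.

τ = 25.0 s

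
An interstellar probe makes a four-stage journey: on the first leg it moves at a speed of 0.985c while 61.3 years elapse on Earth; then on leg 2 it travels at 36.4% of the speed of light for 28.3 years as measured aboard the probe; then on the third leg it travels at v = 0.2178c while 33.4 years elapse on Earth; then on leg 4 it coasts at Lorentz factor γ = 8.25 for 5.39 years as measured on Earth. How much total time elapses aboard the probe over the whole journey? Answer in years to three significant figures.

Leg 1: γ = 1/√(1 − 0.985²) = 1/√0.02977 = 5.795; τ_1 = 61.3/5.795 = 10.58 years.
Leg 2: 28.3 years is already measured aboard the probe.
Leg 3: γ = 1/√(1 − 0.2178²) = 1/√0.9526 = 1.025; τ_3 = 33.4/1.025 = 32.60 years.
Leg 4: γ = 8.25; τ_4 = 5.39/8.250 = 0.6533 years.
Total: 10.58 + 28.30 + 32.60 + 0.6533 years.

τ = 72.1 years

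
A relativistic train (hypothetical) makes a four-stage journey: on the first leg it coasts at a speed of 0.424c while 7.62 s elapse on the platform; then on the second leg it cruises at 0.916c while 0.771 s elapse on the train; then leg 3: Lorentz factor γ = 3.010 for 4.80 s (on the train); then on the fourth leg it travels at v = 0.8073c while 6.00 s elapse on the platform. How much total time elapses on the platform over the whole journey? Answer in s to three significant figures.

Δt = 30.0 s

Leg 1: 7.62 s is already measured on the platform.
Leg 2: γ = 1/√(1 − 0.916²) = 1/√0.1609 = 2.493; Δt_2 = 2.493 × 0.771 = 1.922 s.
Leg 3: γ = 3.010; Δt_3 = 3.010 × 4.80 = 14.45 s.
Leg 4: 6.00 s is already measured on the platform.
Total: 7.620 + 1.922 + 14.45 + 6.000 s.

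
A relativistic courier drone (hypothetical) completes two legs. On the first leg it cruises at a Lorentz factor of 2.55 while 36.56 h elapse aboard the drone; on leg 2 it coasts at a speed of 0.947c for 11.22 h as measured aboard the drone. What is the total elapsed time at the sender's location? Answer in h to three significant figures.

Δt = 128 h

Leg 1: γ = 2.55; Δt_1 = 2.550 × 36.56 = 93.23 h.
Leg 2: γ = 1/√(1 − 0.947²) = 1/√0.1032 = 3.113; Δt_2 = 3.113 × 11.22 = 34.93 h.
Total: 93.23 + 34.93 h.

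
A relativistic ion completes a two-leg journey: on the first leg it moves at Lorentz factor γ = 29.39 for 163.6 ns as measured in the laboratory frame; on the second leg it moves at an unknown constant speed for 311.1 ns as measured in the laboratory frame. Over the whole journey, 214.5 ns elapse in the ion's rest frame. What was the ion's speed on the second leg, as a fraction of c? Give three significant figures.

Leg 1: γ = 29.39; τ_1 = 163.6/29.39 = 5.567 ns.
Leg 2: speed unknown; τ_2 = 311.1/γ_2.
Total proper time: 5.567 + τ_2 = 214.5, so τ_2 = 214.5 − 5.567 = 208.9 ns.
γ_2 = 311.1/208.9 = 1.489; β = √(1 − 1/γ²) = √0.5490.

β = 0.741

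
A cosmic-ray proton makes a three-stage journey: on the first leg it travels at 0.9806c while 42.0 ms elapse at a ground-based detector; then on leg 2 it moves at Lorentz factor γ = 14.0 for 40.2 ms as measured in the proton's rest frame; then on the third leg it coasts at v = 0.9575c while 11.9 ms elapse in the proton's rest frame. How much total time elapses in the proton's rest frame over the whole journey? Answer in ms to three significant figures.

τ = 60.3 ms

Leg 1: γ = 1/√(1 − 0.9806²) = 1/√0.03842 = 5.102; τ_1 = 42.0/5.102 = 8.233 ms.
Leg 2: 40.2 ms is already measured in the proton's rest frame.
Leg 3: 11.9 ms is already measured in the proton's rest frame.
Total: 8.233 + 40.20 + 11.90 ms.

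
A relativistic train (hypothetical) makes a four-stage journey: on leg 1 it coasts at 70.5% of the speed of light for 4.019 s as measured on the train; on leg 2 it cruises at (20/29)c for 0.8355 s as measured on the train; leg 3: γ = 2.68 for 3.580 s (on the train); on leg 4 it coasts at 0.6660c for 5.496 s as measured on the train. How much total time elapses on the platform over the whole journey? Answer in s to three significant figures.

Δt = 23.8 s

Leg 1: β = 0.705; γ = 1/√(1 − 0.705²) = 1/√0.5030 = 1.410; Δt_1 = 1.410 × 4.019 = 5.667 s.
Leg 2: γ = 1/√(1 − (20/29)²) = 29/21 ≈ 1.381; Δt_2 = 1.381 × 0.8355 = 1.154 s.
Leg 3: γ = 2.68; Δt_3 = 2.680 × 3.580 = 9.594 s.
Leg 4: γ = 1/√(1 − 0.6660²) = 1/√0.5564 = 1.341; Δt_4 = 1.341 × 5.496 = 7.368 s.
Total: 5.667 + 1.154 + 9.594 + 7.368 s.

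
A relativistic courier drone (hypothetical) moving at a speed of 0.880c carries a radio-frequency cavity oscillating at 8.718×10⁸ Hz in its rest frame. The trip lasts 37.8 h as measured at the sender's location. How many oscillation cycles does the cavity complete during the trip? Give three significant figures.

N = 5.63×10¹³

γ = 1/√(1 − 0.880²) = 1/√0.2256 = 2.105
The oscillator's own cycle count is N = f × τ where τ is the proper time aboard the drone. τ = Δt/γ = 37.8/2.105 = 17.95 h = 6.463×10⁴ s.
N = 8.718×10⁸ × 6.463×10⁴ = 5.635×10¹³.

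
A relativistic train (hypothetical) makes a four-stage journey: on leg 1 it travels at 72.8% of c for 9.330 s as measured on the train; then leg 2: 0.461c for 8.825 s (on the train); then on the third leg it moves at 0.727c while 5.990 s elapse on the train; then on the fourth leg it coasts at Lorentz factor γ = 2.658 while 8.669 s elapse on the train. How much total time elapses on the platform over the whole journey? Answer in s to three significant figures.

Leg 1: β = 0.728; γ = 1/√(1 − 0.728²) = 1/√0.4700 = 1.459; Δt_1 = 1.459 × 9.330 = 13.61 s.
Leg 2: γ = 1/√(1 − 0.461²) = 1/√0.7875 = 1.127; Δt_2 = 1.127 × 8.825 = 9.945 s.
Leg 3: γ = 1/√(1 − 0.727²) = 1/√0.4715 = 1.456; Δt_3 = 1.456 × 5.990 = 8.724 s.
Leg 4: γ = 2.658; Δt_4 = 2.658 × 8.669 = 23.04 s.
Total: 13.61 + 9.945 + 8.724 + 23.04 s.

Δt = 55.3 s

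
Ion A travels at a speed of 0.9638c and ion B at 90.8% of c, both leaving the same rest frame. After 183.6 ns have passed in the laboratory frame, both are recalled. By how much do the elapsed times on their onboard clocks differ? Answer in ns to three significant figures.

A: γ = 1/√(1 − 0.9638²) = 1/√0.07109 = 3.751; τ_A = 183.6/3.751 = 48.95 ns.
B: β = 0.908; γ = 1/√(1 − 0.908²) = 1/√0.1755 = 2.387; τ_B = 183.6/2.387 = 76.92 ns.

|τ_A − τ_B| = 28.0 ns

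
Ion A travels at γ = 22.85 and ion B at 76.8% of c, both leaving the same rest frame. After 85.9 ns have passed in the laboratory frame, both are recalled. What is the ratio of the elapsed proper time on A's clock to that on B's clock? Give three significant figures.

τ_A/τ_B = 0.0683

A: γ = 22.85. B: β = 0.768; γ = 1/√(1 − 0.768²) = 1/√0.4102 = 1.561.
τ_A/τ_B = γ_B/γ_A = 1.561/22.85 = 0.06833, so τ_A/τ_B = 0.06833.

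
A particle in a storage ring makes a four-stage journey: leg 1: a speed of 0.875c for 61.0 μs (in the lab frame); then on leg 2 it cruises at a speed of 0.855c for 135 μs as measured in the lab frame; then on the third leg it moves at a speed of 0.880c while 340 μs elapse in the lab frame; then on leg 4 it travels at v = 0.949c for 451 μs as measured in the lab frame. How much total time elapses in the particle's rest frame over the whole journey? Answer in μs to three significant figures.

Leg 1: γ = 1/√(1 − 0.875²) = 1/√0.2344 = 2.066; τ_1 = 61.0/2.066 = 29.53 μs.
Leg 2: γ = 1/√(1 − 0.855²) = 1/√0.2690 = 1.928; τ_2 = 135/1.928 = 70.01 μs.
Leg 3: γ = 1/√(1 − 0.880²) = 1/√0.2256 = 2.105; τ_3 = 340/2.105 = 161.5 μs.
Leg 4: γ = 1/√(1 − 0.949²) = 1/√0.09940 = 3.172; τ_4 = 451/3.172 = 142.2 μs.
Total: 29.53 + 70.01 + 161.5 + 142.2 μs.

τ = 403 μs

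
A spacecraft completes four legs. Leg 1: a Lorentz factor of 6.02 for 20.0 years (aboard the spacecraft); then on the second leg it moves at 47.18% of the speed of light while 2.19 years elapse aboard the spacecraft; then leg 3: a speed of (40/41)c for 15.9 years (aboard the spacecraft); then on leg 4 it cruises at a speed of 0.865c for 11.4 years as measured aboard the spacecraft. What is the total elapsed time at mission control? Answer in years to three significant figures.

Δt = 218 years

Leg 1: γ = 6.02; Δt_1 = 6.020 × 20.0 = 120.4 years.
Leg 2: β = 0.4718; γ = 1/√(1 − 0.4718²) = 1/√0.7774 = 1.134; Δt_2 = 1.134 × 2.19 = 2.484 years.
Leg 3: γ = 1/√(1 − (40/41)²) = 41/9 ≈ 4.556; Δt_3 = 4.556 × 15.9 = 72.43 years.
Leg 4: γ = 1/√(1 − 0.865²) = 1/√0.2518 = 1.993; Δt_4 = 1.993 × 11.4 = 22.72 years.
Total: 120.4 + 2.484 + 72.43 + 22.72 years.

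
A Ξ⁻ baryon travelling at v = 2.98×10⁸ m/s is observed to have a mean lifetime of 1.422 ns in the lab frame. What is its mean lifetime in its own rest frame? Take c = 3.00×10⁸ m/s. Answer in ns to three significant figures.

β = 2.98×10⁸/3.00×10⁸ = 0.9933; γ = 1/√(1 − 0.9933²) = 8.675
The lab-frame lifetime is the dilated interval; the proper lifetime is τ₀ = Δt/γ = 1.422/8.675 ns.

τ₀ = 0.164 ns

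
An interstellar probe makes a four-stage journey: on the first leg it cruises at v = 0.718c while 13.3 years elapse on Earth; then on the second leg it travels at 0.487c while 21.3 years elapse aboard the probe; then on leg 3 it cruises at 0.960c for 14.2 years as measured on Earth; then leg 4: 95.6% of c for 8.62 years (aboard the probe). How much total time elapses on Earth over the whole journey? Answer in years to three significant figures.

Δt = 81.3 years

Leg 1: 13.3 years is already measured on Earth.
Leg 2: γ = 1/√(1 − 0.487²) = 1/√0.7628 = 1.145; Δt_2 = 1.145 × 21.3 = 24.39 years.
Leg 3: 14.2 years is already measured on Earth.
Leg 4: β = 0.956; γ = 1/√(1 − 0.956²) = 1/√0.08606 = 3.409; Δt_4 = 3.409 × 8.62 = 29.38 years.
Total: 13.30 + 24.39 + 14.20 + 29.38 years.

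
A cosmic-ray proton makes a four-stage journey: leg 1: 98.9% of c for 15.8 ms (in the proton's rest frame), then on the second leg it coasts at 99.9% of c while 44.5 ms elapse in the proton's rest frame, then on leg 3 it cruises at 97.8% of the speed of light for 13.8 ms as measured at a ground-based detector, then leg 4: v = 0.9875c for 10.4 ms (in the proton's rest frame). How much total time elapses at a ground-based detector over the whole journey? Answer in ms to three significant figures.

Leg 1: β = 0.989; γ = 1/√(1 − 0.989²) = 1/√0.02188 = 6.761; Δt_1 = 6.761 × 15.8 = 106.8 ms.
Leg 2: β = 0.999; γ = 1/√(1 − 0.999²) = 1/√0.001999 = 22.37; Δt_2 = 22.37 × 44.5 = 995.3 ms.
Leg 3: 13.8 ms is already measured at a ground-based detector.
Leg 4: γ = 1/√(1 − 0.9875²) = 1/√0.02484 = 6.344; Δt_4 = 6.344 × 10.4 = 65.98 ms.
Total: 106.8 + 995.3 + 13.80 + 65.98 ms.

Δt = 1180 ms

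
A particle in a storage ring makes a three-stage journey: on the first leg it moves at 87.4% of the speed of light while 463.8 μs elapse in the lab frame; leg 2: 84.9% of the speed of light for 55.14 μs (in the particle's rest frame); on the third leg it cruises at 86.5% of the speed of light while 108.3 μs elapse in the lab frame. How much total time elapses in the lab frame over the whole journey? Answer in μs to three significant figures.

Leg 1: 463.8 μs is already measured in the lab frame.
Leg 2: β = 0.849; γ = 1/√(1 − 0.849²) = 1/√0.2792 = 1.893; Δt_2 = 1.893 × 55.14 = 104.4 μs.
Leg 3: 108.3 μs is already measured in the lab frame.
Total: 463.8 + 104.4 + 108.3 μs.

Δt = 676 μs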